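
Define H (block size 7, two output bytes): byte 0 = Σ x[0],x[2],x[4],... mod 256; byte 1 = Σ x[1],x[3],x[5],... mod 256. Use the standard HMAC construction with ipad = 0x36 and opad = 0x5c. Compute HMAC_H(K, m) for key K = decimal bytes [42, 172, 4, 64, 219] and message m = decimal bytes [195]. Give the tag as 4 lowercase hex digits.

Key decimal bytes [42, 172, 4, 64, 219] = 2a ac 04 40 db is 5 bytes ≤ B = 7; zero-pad to 7 bytes: K' = 2a ac 04 40 db 00 00.
K' ⊕ ipad = 1c 9a 32 76 ed 36 36.  K' ⊕ opad = 76 f0 58 1c 87 5c 5c.
Inner input = (K'⊕ipad) ∥ m = 1c 9a 32 76 ed 36 36 ∥ c3.
Inner hash: even-index sum = 369 mod 256 = 113; odd-index sum = 521 mod 256 = 9 → 71 09.
Outer input = (K'⊕opad) ∥ inner = 76 f0 58 1c 87 5c 5c ∥ 71 09.
Outer hash (tag): even-index sum = 442 mod 256 = 186; odd-index sum = 473 mod 256 = 217 → ba d9.

bad9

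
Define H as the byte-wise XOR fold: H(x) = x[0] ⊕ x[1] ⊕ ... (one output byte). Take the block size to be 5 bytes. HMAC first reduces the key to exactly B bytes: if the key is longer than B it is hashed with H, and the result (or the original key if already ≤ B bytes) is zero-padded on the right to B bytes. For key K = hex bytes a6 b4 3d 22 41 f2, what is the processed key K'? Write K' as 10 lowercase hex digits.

be00000000

|K| = 6 > B = 5, so first hash the key.
H(K): XOR a6⊕b4⊕3d⊕22⊕41⊕f2 = be.
Zero-pad H(K) = be to 5 bytes: K' = be 00 00 00 00.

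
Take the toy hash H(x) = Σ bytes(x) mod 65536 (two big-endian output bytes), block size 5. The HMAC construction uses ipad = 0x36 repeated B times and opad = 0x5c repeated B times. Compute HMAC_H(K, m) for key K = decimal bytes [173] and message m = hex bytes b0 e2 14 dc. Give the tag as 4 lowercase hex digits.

Key decimal bytes [173] = ad is 1 byte ≤ B = 5; zero-pad to 5 bytes: K' = ad 00 00 00 00.
K' ⊕ ipad = 9b 36 36 36 36.  K' ⊕ opad = f1 5c 5c 5c 5c.
Inner input = (K'⊕ipad) ∥ m = 9b 36 36 36 36 ∥ b0 e2 14 dc.
Inner hash: sum = 155+54+54+54+54+176+226+20+220 = 1013 → 03 f5.
Outer input = (K'⊕opad) ∥ inner = f1 5c 5c 5c 5c ∥ 03 f5.
Outer hash (tag): sum = 241+92+92+92+92+3+245 = 857 → 03 59.

0359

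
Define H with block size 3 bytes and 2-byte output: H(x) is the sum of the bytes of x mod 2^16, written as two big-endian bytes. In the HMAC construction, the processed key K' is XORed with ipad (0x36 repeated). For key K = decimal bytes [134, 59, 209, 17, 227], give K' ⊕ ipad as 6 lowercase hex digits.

34b036

Key decimal bytes [134, 59, 209, 17, 227] = 86 3b d1 11 e3 is 5 bytes > B = 3, so hash it first: H(key) = 02 86, then zero-pad to 3 bytes: K' = 02 86 00.
XOR each byte with 0x36: 02⊕36=34, 86⊕36=b0, 00⊕36=36.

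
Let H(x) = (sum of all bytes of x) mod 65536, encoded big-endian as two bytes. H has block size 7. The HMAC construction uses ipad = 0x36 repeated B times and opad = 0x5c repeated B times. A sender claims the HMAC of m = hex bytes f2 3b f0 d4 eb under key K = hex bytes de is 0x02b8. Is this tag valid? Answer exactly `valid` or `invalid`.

Key hex bytes de is 1 byte ≤ B = 7; zero-pad to 7 bytes: K' = de 00 00 00 00 00 00.
K' ⊕ ipad = e8 36 36 36 36 36 36; K' ⊕ opad = 82 5c 5c 5c 5c 5c 5c.
Inner hash: sum = 232+54+54+54+54+54+54+242+59+240+212+235 = 1544 → 06 08.
Outer hash (recomputed tag): sum = 130+92+92+92+92+92+92+6+8 = 696 → 02 b8.
Recomputed tag = 02b8; claimed = 02b8 → match.

valid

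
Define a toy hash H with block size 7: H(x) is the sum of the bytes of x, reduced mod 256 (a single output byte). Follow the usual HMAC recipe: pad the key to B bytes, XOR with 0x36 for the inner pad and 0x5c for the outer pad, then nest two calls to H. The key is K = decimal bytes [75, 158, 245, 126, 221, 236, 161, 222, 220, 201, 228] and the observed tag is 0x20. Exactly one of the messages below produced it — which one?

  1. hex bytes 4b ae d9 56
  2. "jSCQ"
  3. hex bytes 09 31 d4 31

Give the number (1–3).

Key decimal bytes [75, 158, 245, 126, 221, 236, 161, 222, 220, 201, 228] = 4b 9e f5 7e dd ec a1 de dc c9 e4 is 11 bytes > B = 7, so hash it first: H(key) = 2d, then zero-pad to 7 bytes: K' = 2d 00 00 00 00 00 00.
K' ⊕ ipad = 1b 36 36 36 36 36 36; K' ⊕ opad = 71 5c 5c 5c 5c 5c 5c.
m1: inner = H(1b 36 36 36 36 36 36 4b ae d9 56) = 87; tag = H(71 5c 5c 5c 5c 5c 5c 87) = 20 ← matches
m2: inner = H(1b 36 36 36 36 36 36 6a 53 43 51) = b0; tag = H(71 5c 5c 5c 5c 5c 5c b0) = 49
m3: inner = H(1b 36 36 36 36 36 36 09 31 d4 31) = 9e; tag = H(71 5c 5c 5c 5c 5c 5c 9e) = 37

1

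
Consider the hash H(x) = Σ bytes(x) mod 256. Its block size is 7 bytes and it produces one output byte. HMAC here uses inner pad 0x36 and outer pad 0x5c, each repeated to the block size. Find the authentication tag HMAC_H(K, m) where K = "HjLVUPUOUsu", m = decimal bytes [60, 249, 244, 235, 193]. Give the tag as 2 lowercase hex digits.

Key "HjLVUPUOUsu" = 48 6a 4c 56 55 50 55 4f 55 73 75 is 11 bytes > B = 7, so hash it first: H(key) = da, then zero-pad to 7 bytes: K' = da 00 00 00 00 00 00.
K' ⊕ ipad = ec 36 36 36 36 36 36.  K' ⊕ opad = 86 5c 5c 5c 5c 5c 5c.
Inner input = (K'⊕ipad) ∥ m = ec 36 36 36 36 36 36 ∥ 3c f9 f4 eb c1.
Inner hash: sum = 236+54+54+54+54+54+54+60+249+244+235+193 = 1541; mod 256 = 5 → 05.
Outer input = (K'⊕opad) ∥ inner = 86 5c 5c 5c 5c 5c 5c ∥ 05.
Outer hash (tag): sum = 134+92+92+92+92+92+92+5 = 691; mod 256 = 179 → b3.

b3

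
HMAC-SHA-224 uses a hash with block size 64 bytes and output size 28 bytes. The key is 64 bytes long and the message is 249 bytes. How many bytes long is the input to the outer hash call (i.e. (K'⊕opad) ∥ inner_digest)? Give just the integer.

Key is 64 ≤ 64 bytes, zero-padded: |K'| = 64.
Outer input = (K'⊕opad) ∥ H(inner) → 64 + 28 = 92 bytes.

92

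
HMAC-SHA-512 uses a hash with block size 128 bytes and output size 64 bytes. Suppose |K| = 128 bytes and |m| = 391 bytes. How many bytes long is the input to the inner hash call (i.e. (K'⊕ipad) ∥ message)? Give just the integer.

Key is 128 ≤ 128 bytes, zero-padded: |K'| = 128.
Inner input = (K'⊕ipad) ∥ m → 128 + 391 = 519 bytes.

519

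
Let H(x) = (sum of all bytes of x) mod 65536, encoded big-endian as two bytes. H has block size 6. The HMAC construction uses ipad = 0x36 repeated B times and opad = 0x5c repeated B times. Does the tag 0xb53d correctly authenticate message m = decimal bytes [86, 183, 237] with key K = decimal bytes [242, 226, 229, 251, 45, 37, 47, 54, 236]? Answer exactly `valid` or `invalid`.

invalid

Key decimal bytes [242, 226, 229, 251, 45, 37, 47, 54, 236] = f2 e2 e5 fb 2d 25 2f 36 ec is 9 bytes > B = 6, so hash it first: H(key) = 05 57, then zero-pad to 6 bytes: K' = 05 57 00 00 00 00.
K' ⊕ ipad = 33 61 36 36 36 36; K' ⊕ opad = 59 0b 5c 5c 5c 5c.
Inner hash: sum = 51+97+54+54+54+54+86+183+237 = 870 → 03 66.
Outer hash (recomputed tag): sum = 89+11+92+92+92+92+3+102 = 573 → 02 3d.
Recomputed tag = 023d; claimed = b53d → mismatch.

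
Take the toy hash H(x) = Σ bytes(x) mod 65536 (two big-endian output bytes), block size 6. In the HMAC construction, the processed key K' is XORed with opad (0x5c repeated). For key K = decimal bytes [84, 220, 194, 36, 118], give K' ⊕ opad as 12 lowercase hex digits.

08809e782a5c

Key decimal bytes [84, 220, 194, 36, 118] = 54 dc c2 24 76 is 5 bytes ≤ B = 6; zero-pad to 6 bytes: K' = 54 dc c2 24 76 00.
XOR each byte with 0x5c: 54⊕5c=08, dc⊕5c=80, c2⊕5c=9e, 24⊕5c=78, 76⊕5c=2a, 00⊕5c=5c.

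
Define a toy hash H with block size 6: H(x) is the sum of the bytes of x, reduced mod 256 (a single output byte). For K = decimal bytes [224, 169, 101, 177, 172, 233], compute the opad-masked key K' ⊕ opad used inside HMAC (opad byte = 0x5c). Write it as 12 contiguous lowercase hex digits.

Key decimal bytes [224, 169, 101, 177, 172, 233] = e0 a9 65 b1 ac e9 is exactly B = 6 bytes: K' = e0 a9 65 b1 ac e9.
XOR each byte with 0x5c: e0⊕5c=bc, a9⊕5c=f5, 65⊕5c=39, b1⊕5c=ed, ac⊕5c=f0, e9⊕5c=b5.

bcf539edf0b5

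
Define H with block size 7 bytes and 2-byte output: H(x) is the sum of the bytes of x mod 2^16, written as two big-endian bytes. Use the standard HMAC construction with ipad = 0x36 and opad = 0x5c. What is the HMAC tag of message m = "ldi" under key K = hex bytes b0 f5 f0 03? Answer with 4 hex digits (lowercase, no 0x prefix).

Key hex bytes b0 f5 f0 03 is 4 bytes ≤ B = 7; zero-pad to 7 bytes: K' = b0 f5 f0 03 00 00 00.
K' ⊕ ipad = 86 c3 c6 35 36 36 36.  K' ⊕ opad = ec a9 ac 5f 5c 5c 5c.
Inner input = (K'⊕ipad) ∥ m = 86 c3 c6 35 36 36 36 ∥ 6c 64 69.
Inner hash: sum = 134+195+198+53+54+54+54+108+100+105 = 1055 → 04 1f.
Outer input = (K'⊕opad) ∥ inner = ec a9 ac 5f 5c 5c 5c ∥ 04 1f.
Outer hash (tag): sum = 236+169+172+95+92+92+92+4+31 = 983 → 03 d7.

03d7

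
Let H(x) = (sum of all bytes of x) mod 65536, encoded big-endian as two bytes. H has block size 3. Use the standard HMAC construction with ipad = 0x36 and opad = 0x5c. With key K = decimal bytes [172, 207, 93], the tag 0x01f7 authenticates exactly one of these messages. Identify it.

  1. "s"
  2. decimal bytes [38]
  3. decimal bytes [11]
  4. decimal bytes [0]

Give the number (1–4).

Key decimal bytes [172, 207, 93] = ac cf 5d is exactly B = 3 bytes: K' = ac cf 5d.
K' ⊕ ipad = 9a f9 6b; K' ⊕ opad = f0 93 01.
m1: inner = H(9a f9 6b 73) = 02 71; tag = H(f0 93 01 02 71) = 01f7 ← matches
m2: inner = H(9a f9 6b 26) = 02 24; tag = H(f0 93 01 02 24) = 01aa
m3: inner = H(9a f9 6b 0b) = 02 09; tag = H(f0 93 01 02 09) = 018f
m4: inner = H(9a f9 6b 00) = 01 fe; tag = H(f0 93 01 01 fe) = 0283

1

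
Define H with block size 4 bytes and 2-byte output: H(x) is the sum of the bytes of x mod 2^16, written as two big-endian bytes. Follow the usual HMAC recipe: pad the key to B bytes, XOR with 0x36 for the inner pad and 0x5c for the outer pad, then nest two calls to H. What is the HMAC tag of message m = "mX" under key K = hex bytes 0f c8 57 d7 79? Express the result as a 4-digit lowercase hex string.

Key hex bytes 0f c8 57 d7 79 is 5 bytes > B = 4, so hash it first: H(key) = 02 7e, then zero-pad to 4 bytes: K' = 02 7e 00 00.
K' ⊕ ipad = 34 48 36 36.  K' ⊕ opad = 5e 22 5c 5c.
Inner input = (K'⊕ipad) ∥ m = 34 48 36 36 ∥ 6d 58.
Inner hash: sum = 52+72+54+54+109+88 = 429 → 01 ad.
Outer input = (K'⊕opad) ∥ inner = 5e 22 5c 5c ∥ 01 ad.
Outer hash (tag): sum = 94+34+92+92+1+173 = 486 → 01 e6.

01e6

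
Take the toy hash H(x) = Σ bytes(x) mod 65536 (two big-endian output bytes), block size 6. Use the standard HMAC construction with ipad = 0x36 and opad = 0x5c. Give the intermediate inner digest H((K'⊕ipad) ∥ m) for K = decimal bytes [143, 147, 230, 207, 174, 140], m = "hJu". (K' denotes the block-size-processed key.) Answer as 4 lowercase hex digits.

05a0

Key decimal bytes [143, 147, 230, 207, 174, 140] = 8f 93 e6 cf ae 8c is exactly B = 6 bytes: K' = 8f 93 e6 cf ae 8c.
K' ⊕ ipad = b9 a5 d0 f9 98 ba.
Inner input = b9 a5 d0 f9 98 ba ∥ 68 4a 75.
Inner hash: sum = 185+165+208+249+152+186+104+74+117 = 1440 → 05 a0.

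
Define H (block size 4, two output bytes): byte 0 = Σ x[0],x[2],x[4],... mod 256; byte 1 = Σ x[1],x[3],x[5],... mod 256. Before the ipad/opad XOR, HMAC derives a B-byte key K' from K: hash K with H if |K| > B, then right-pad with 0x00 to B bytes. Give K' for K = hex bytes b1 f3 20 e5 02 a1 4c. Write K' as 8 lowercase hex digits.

|K| = 7 > B = 4, so first hash the key.
H(K): even-index sum = 287 mod 256 = 31; odd-index sum = 633 mod 256 = 121 → 1f 79.
Zero-pad H(K) = 1f 79 to 4 bytes: K' = 1f 79 00 00.

1f790000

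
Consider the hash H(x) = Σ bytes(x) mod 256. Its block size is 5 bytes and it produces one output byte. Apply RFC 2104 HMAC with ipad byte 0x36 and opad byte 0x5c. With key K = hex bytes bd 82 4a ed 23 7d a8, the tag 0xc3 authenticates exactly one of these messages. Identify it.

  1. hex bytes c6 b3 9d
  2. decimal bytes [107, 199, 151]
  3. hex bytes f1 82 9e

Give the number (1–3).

3

Key hex bytes bd 82 4a ed 23 7d a8 is 7 bytes > B = 5, so hash it first: H(key) = be, then zero-pad to 5 bytes: K' = be 00 00 00 00.
K' ⊕ ipad = 88 36 36 36 36; K' ⊕ opad = e2 5c 5c 5c 5c.
m1: inner = H(88 36 36 36 36 c6 b3 9d) = 76; tag = H(e2 5c 5c 5c 5c 76) = c8
m2: inner = H(88 36 36 36 36 6b c7 97) = 29; tag = H(e2 5c 5c 5c 5c 29) = 7b
m3: inner = H(88 36 36 36 36 f1 82 9e) = 71; tag = H(e2 5c 5c 5c 5c 71) = c3 ← matches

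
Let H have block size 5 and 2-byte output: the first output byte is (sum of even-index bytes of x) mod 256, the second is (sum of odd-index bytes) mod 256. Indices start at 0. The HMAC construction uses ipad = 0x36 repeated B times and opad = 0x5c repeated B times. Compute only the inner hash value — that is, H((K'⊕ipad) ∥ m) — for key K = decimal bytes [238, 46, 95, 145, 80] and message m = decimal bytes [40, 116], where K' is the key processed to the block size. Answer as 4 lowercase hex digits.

Key decimal bytes [238, 46, 95, 145, 80] = ee 2e 5f 91 50 is exactly B = 5 bytes: K' = ee 2e 5f 91 50.
K' ⊕ ipad = d8 18 69 a7 66.
Inner input = d8 18 69 a7 66 ∥ 28 74.
Inner hash: even-index sum = 539 mod 256 = 27; odd-index sum = 231 mod 256 = 231 → 1b e7.

1be7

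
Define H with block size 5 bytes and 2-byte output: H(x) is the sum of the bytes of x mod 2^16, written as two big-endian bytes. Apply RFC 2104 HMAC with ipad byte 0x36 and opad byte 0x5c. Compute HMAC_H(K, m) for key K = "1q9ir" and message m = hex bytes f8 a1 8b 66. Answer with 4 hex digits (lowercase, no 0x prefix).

Key "1q9ir" = 31 71 39 69 72 is exactly B = 5 bytes: K' = 31 71 39 69 72.
K' ⊕ ipad = 07 47 0f 5f 44.  K' ⊕ opad = 6d 2d 65 35 2e.
Inner input = (K'⊕ipad) ∥ m = 07 47 0f 5f 44 ∥ f8 a1 8b 66.
Inner hash: sum = 7+71+15+95+68+248+161+139+102 = 906 → 03 8a.
Outer input = (K'⊕opad) ∥ inner = 6d 2d 65 35 2e ∥ 03 8a.
Outer hash (tag): sum = 109+45+101+53+46+3+138 = 495 → 01 ef.

01ef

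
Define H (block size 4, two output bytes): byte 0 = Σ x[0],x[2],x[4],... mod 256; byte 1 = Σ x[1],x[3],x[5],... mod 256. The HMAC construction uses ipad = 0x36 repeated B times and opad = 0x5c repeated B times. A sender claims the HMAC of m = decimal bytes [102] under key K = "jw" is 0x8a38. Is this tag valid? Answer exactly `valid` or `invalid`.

Key "jw" = 6a 77 is 2 bytes ≤ B = 4; zero-pad to 4 bytes: K' = 6a 77 00 00.
K' ⊕ ipad = 5c 41 36 36; K' ⊕ opad = 36 2b 5c 5c.
Inner hash: even-index sum = 248 mod 256 = 248; odd-index sum = 119 mod 256 = 119 → f8 77.
Outer hash (recomputed tag): even-index sum = 394 mod 256 = 138; odd-index sum = 254 mod 256 = 254 → 8a fe.
Recomputed tag = 8afe; claimed = 8a38 → mismatch.

invalid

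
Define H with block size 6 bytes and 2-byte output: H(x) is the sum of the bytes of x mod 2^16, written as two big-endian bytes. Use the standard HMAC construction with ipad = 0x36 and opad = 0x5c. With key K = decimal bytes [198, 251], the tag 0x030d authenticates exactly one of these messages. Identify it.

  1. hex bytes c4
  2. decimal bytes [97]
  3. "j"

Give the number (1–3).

Key decimal bytes [198, 251] = c6 fb is 2 bytes ≤ B = 6; zero-pad to 6 bytes: K' = c6 fb 00 00 00 00.
K' ⊕ ipad = f0 cd 36 36 36 36; K' ⊕ opad = 9a a7 5c 5c 5c 5c.
m1: inner = H(f0 cd 36 36 36 36 c4) = 03 59; tag = H(9a a7 5c 5c 5c 5c 03 59) = 030d ← matches
m2: inner = H(f0 cd 36 36 36 36 61) = 02 f6; tag = H(9a a7 5c 5c 5c 5c 02 f6) = 03a9
m3: inner = H(f0 cd 36 36 36 36 6a) = 02 ff; tag = H(9a a7 5c 5c 5c 5c 02 ff) = 03b2

1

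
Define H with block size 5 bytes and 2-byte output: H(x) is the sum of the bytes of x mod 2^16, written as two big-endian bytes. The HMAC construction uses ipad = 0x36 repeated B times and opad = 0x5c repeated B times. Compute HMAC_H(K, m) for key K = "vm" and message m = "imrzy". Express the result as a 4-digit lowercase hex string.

Key "vm" = 76 6d is 2 bytes ≤ B = 5; zero-pad to 5 bytes: K' = 76 6d 00 00 00.
K' ⊕ ipad = 40 5b 36 36 36.  K' ⊕ opad = 2a 31 5c 5c 5c.
Inner input = (K'⊕ipad) ∥ m = 40 5b 36 36 36 ∥ 69 6d 72 7a 79.
Inner hash: sum = 64+91+54+54+54+105+109+114+122+121 = 888 → 03 78.
Outer input = (K'⊕opad) ∥ inner = 2a 31 5c 5c 5c ∥ 03 78.
Outer hash (tag): sum = 42+49+92+92+92+3+120 = 490 → 01 ea.

01ea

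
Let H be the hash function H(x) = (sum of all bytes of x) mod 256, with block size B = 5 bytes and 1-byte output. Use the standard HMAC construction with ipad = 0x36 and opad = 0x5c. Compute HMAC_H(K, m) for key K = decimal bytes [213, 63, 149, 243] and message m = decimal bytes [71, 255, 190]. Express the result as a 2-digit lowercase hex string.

4e

Key decimal bytes [213, 63, 149, 243] = d5 3f 95 f3 is 4 bytes ≤ B = 5; zero-pad to 5 bytes: K' = d5 3f 95 f3 00.
K' ⊕ ipad = e3 09 a3 c5 36.  K' ⊕ opad = 89 63 c9 af 5c.
Inner input = (K'⊕ipad) ∥ m = e3 09 a3 c5 36 ∥ 47 ff be.
Inner hash: sum = 227+9+163+197+54+71+255+190 = 1166; mod 256 = 142 → 8e.
Outer input = (K'⊕opad) ∥ inner = 89 63 c9 af 5c ∥ 8e.
Outer hash (tag): sum = 137+99+201+175+92+142 = 846; mod 256 = 78 → 4e.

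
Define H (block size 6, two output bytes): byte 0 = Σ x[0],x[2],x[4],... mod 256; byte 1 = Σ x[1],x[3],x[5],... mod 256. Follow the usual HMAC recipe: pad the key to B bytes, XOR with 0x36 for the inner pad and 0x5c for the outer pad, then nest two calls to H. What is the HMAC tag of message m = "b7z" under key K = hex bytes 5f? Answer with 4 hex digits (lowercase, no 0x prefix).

Key hex bytes 5f is 1 byte ≤ B = 6; zero-pad to 6 bytes: K' = 5f 00 00 00 00 00.
K' ⊕ ipad = 69 36 36 36 36 36.  K' ⊕ opad = 03 5c 5c 5c 5c 5c.
Inner input = (K'⊕ipad) ∥ m = 69 36 36 36 36 36 ∥ 62 37 7a.
Inner hash: even-index sum = 433 mod 256 = 177; odd-index sum = 217 mod 256 = 217 → b1 d9.
Outer input = (K'⊕opad) ∥ inner = 03 5c 5c 5c 5c 5c ∥ b1 d9.
Outer hash (tag): even-index sum = 364 mod 256 = 108; odd-index sum = 493 mod 256 = 237 → 6c ed.

6ced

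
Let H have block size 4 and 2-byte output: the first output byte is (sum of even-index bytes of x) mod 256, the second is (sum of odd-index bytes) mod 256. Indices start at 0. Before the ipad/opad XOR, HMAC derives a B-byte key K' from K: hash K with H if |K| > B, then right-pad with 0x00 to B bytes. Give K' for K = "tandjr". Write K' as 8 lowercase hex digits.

4c370000

|K| = 6 > B = 4, so first hash the key.
H(K): even-index sum = 332 mod 256 = 76; odd-index sum = 311 mod 256 = 55 → 4c 37.
Zero-pad H(K) = 4c 37 to 4 bytes: K' = 4c 37 00 00.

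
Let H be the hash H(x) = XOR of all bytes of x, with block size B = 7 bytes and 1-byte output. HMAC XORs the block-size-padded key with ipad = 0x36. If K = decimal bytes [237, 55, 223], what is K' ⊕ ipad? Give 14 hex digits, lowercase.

db01e936363636

Key decimal bytes [237, 55, 223] = ed 37 df is 3 bytes ≤ B = 7; zero-pad to 7 bytes: K' = ed 37 df 00 00 00 00.
XOR each byte with 0x36: ed⊕36=db, 37⊕36=01, df⊕36=e9, 00⊕36=36, 00⊕36=36, 00⊕36=36, 00⊕36=36.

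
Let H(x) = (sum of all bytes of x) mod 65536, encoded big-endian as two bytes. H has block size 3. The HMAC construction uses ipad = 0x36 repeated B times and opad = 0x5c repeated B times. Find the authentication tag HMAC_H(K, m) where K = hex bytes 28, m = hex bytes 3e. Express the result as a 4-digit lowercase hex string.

Key hex bytes 28 is 1 byte ≤ B = 3; zero-pad to 3 bytes: K' = 28 00 00.
K' ⊕ ipad = 1e 36 36.  K' ⊕ opad = 74 5c 5c.
Inner input = (K'⊕ipad) ∥ m = 1e 36 36 ∥ 3e.
Inner hash: sum = 30+54+54+62 = 200 → 00 c8.
Outer input = (K'⊕opad) ∥ inner = 74 5c 5c ∥ 00 c8.
Outer hash (tag): sum = 116+92+92+0+200 = 500 → 01 f4.

01f4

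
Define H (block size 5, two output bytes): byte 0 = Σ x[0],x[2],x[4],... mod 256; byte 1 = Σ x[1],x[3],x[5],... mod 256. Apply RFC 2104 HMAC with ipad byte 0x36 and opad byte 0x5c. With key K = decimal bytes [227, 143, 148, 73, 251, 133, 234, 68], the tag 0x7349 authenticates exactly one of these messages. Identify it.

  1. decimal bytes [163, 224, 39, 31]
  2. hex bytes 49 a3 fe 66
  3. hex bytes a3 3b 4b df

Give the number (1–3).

Key decimal bytes [227, 143, 148, 73, 251, 133, 234, 68] = e3 8f 94 49 fb 85 ea 44 is 8 bytes > B = 5, so hash it first: H(key) = 5c a1, then zero-pad to 5 bytes: K' = 5c a1 00 00 00.
K' ⊕ ipad = 6a 97 36 36 36; K' ⊕ opad = 00 fd 5c 5c 5c.
m1: inner = H(6a 97 36 36 36 a3 e0 27 1f) = d5 97; tag = H(00 fd 5c 5c 5c d5 97) = 4f2e
m2: inner = H(6a 97 36 36 36 49 a3 fe 66) = df 14; tag = H(00 fd 5c 5c 5c df 14) = cc38
m3: inner = H(6a 97 36 36 36 a3 3b 4b df) = f0 bb; tag = H(00 fd 5c 5c 5c f0 bb) = 7349 ← matches

3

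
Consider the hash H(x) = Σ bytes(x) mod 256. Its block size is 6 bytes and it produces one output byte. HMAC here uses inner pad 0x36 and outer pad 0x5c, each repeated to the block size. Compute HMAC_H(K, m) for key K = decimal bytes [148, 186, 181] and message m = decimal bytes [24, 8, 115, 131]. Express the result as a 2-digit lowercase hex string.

Key decimal bytes [148, 186, 181] = 94 ba b5 is 3 bytes ≤ B = 6; zero-pad to 6 bytes: K' = 94 ba b5 00 00 00.
K' ⊕ ipad = a2 8c 83 36 36 36.  K' ⊕ opad = c8 e6 e9 5c 5c 5c.
Inner input = (K'⊕ipad) ∥ m = a2 8c 83 36 36 36 ∥ 18 08 73 83.
Inner hash: sum = 162+140+131+54+54+54+24+8+115+131 = 873; mod 256 = 105 → 69.
Outer input = (K'⊕opad) ∥ inner = c8 e6 e9 5c 5c 5c ∥ 69.
Outer hash (tag): sum = 200+230+233+92+92+92+105 = 1044; mod 256 = 20 → 14.

14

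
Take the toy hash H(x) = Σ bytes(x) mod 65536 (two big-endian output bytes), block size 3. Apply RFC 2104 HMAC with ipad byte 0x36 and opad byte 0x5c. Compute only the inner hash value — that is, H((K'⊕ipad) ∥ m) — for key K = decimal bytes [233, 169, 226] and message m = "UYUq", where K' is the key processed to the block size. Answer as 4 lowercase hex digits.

03c6

Key decimal bytes [233, 169, 226] = e9 a9 e2 is exactly B = 3 bytes: K' = e9 a9 e2.
K' ⊕ ipad = df 9f d4.
Inner input = df 9f d4 ∥ 55 59 55 71.
Inner hash: sum = 223+159+212+85+89+85+113 = 966 → 03 c6.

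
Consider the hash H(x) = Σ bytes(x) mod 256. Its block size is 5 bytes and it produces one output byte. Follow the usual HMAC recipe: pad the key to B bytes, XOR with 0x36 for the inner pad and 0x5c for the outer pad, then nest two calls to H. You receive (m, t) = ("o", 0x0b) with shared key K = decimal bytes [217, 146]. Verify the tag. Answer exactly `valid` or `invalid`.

Key decimal bytes [217, 146] = d9 92 is 2 bytes ≤ B = 5; zero-pad to 5 bytes: K' = d9 92 00 00 00.
K' ⊕ ipad = ef a4 36 36 36; K' ⊕ opad = 85 ce 5c 5c 5c.
Inner hash: sum = 239+164+54+54+54+111 = 676; mod 256 = 164 → a4.
Outer hash (recomputed tag): sum = 133+206+92+92+92+164 = 779; mod 256 = 11 → 0b.
Recomputed tag = 0b; claimed = 0b → match.

valid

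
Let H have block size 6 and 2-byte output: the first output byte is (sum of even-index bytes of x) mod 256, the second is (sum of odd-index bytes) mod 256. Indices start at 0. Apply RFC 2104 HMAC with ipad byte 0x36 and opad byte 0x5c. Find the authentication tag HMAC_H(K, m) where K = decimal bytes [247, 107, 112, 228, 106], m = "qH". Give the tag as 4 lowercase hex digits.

e1f8

Key decimal bytes [247, 107, 112, 228, 106] = f7 6b 70 e4 6a is 5 bytes ≤ B = 6; zero-pad to 6 bytes: K' = f7 6b 70 e4 6a 00.
K' ⊕ ipad = c1 5d 46 d2 5c 36.  K' ⊕ opad = ab 37 2c b8 36 5c.
Inner input = (K'⊕ipad) ∥ m = c1 5d 46 d2 5c 36 ∥ 71 48.
Inner hash: even-index sum = 468 mod 256 = 212; odd-index sum = 429 mod 256 = 173 → d4 ad.
Outer input = (K'⊕opad) ∥ inner = ab 37 2c b8 36 5c ∥ d4 ad.
Outer hash (tag): even-index sum = 481 mod 256 = 225; odd-index sum = 504 mod 256 = 248 → e1 f8.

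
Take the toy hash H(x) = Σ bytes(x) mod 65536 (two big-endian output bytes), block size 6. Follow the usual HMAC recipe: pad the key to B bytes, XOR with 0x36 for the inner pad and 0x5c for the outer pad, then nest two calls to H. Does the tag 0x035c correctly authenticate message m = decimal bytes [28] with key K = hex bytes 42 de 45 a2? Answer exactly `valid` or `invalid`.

Key hex bytes 42 de 45 a2 is 4 bytes ≤ B = 6; zero-pad to 6 bytes: K' = 42 de 45 a2 00 00.
K' ⊕ ipad = 74 e8 73 94 36 36; K' ⊕ opad = 1e 82 19 fe 5c 5c.
Inner hash: sum = 116+232+115+148+54+54+28 = 747 → 02 eb.
Outer hash (recomputed tag): sum = 30+130+25+254+92+92+2+235 = 860 → 03 5c.
Recomputed tag = 035c; claimed = 035c → match.

valid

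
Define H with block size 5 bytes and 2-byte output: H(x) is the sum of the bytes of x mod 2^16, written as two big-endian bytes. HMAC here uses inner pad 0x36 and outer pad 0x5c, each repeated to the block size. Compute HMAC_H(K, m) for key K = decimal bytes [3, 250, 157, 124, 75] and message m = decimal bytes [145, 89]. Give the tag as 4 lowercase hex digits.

Key decimal bytes [3, 250, 157, 124, 75] = 03 fa 9d 7c 4b is exactly B = 5 bytes: K' = 03 fa 9d 7c 4b.
K' ⊕ ipad = 35 cc ab 4a 7d.  K' ⊕ opad = 5f a6 c1 20 17.
Inner input = (K'⊕ipad) ∥ m = 35 cc ab 4a 7d ∥ 91 59.
Inner hash: sum = 53+204+171+74+125+145+89 = 861 → 03 5d.
Outer input = (K'⊕opad) ∥ inner = 5f a6 c1 20 17 ∥ 03 5d.
Outer hash (tag): sum = 95+166+193+32+23+3+93 = 605 → 02 5d.

025d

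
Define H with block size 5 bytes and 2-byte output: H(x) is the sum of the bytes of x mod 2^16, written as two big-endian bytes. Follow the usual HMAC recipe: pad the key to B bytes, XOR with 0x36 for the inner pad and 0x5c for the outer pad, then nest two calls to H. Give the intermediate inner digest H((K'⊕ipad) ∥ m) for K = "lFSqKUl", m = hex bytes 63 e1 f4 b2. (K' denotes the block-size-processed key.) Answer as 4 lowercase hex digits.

0474

Key "lFSqKUl" = 6c 46 53 71 4b 55 6c is 7 bytes > B = 5, so hash it first: H(key) = 02 82, then zero-pad to 5 bytes: K' = 02 82 00 00 00.
K' ⊕ ipad = 34 b4 36 36 36.
Inner input = 34 b4 36 36 36 ∥ 63 e1 f4 b2.
Inner hash: sum = 52+180+54+54+54+99+225+244+178 = 1140 → 04 74.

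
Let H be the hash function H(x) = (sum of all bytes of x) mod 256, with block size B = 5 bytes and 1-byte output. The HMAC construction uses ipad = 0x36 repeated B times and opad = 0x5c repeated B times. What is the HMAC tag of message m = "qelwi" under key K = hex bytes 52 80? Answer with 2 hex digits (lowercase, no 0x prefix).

Key hex bytes 52 80 is 2 bytes ≤ B = 5; zero-pad to 5 bytes: K' = 52 80 00 00 00.
K' ⊕ ipad = 64 b6 36 36 36.  K' ⊕ opad = 0e dc 5c 5c 5c.
Inner input = (K'⊕ipad) ∥ m = 64 b6 36 36 36 ∥ 71 65 6c 77 69.
Inner hash: sum = 100+182+54+54+54+113+101+108+119+105 = 990; mod 256 = 222 → de.
Outer input = (K'⊕opad) ∥ inner = 0e dc 5c 5c 5c ∥ de.
Outer hash (tag): sum = 14+220+92+92+92+222 = 732; mod 256 = 220 → dc.

dc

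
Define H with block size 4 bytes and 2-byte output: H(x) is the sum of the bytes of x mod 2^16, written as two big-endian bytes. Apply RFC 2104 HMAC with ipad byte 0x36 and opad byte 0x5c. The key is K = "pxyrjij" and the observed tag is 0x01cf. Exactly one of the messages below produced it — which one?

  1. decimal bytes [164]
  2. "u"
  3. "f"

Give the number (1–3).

Key "pxyrjij" = 70 78 79 72 6a 69 6a is 7 bytes > B = 4, so hash it first: H(key) = 03 10, then zero-pad to 4 bytes: K' = 03 10 00 00.
K' ⊕ ipad = 35 26 36 36; K' ⊕ opad = 5f 4c 5c 5c.
m1: inner = H(35 26 36 36 a4) = 01 6b; tag = H(5f 4c 5c 5c 01 6b) = 01cf ← matches
m2: inner = H(35 26 36 36 75) = 01 3c; tag = H(5f 4c 5c 5c 01 3c) = 01a0
m3: inner = H(35 26 36 36 66) = 01 2d; tag = H(5f 4c 5c 5c 01 2d) = 0191

1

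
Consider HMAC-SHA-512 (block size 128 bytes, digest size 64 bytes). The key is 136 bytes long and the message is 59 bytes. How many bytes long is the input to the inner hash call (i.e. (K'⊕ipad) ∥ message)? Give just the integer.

Key is 136 > 128 bytes, so it is hashed to 64 bytes then zero-padded to 128: |K'| = 128.
Inner input = (K'⊕ipad) ∥ m → 128 + 59 = 187 bytes.

187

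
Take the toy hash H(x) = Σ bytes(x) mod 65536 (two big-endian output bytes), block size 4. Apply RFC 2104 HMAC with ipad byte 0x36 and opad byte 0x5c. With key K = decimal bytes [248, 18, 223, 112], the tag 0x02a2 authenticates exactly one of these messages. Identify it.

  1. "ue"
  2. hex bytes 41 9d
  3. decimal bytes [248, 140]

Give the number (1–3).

2

Key decimal bytes [248, 18, 223, 112] = f8 12 df 70 is exactly B = 4 bytes: K' = f8 12 df 70.
K' ⊕ ipad = ce 24 e9 46; K' ⊕ opad = a4 4e 83 2c.
m1: inner = H(ce 24 e9 46 75 65) = 02 fb; tag = H(a4 4e 83 2c 02 fb) = 029e
m2: inner = H(ce 24 e9 46 41 9d) = 02 ff; tag = H(a4 4e 83 2c 02 ff) = 02a2 ← matches
m3: inner = H(ce 24 e9 46 f8 8c) = 03 a5; tag = H(a4 4e 83 2c 03 a5) = 0249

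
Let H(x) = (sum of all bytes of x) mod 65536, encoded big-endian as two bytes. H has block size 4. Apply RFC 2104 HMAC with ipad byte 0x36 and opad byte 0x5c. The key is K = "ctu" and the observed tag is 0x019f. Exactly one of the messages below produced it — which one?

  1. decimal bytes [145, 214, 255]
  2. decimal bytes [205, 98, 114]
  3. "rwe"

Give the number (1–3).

2

Key "ctu" = 63 74 75 is 3 bytes ≤ B = 4; zero-pad to 4 bytes: K' = 63 74 75 00.
K' ⊕ ipad = 55 42 43 36; K' ⊕ opad = 3f 28 29 5c.
m1: inner = H(55 42 43 36 91 d6 ff) = 03 76; tag = H(3f 28 29 5c 03 76) = 0165
m2: inner = H(55 42 43 36 cd 62 72) = 02 b1; tag = H(3f 28 29 5c 02 b1) = 019f ← matches
m3: inner = H(55 42 43 36 72 77 65) = 02 5e; tag = H(3f 28 29 5c 02 5e) = 014c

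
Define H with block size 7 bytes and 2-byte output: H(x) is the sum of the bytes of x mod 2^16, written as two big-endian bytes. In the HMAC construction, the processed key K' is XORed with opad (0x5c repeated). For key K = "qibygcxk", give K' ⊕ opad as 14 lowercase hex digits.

5f3e5c5c5c5c5c

Key "qibygcxk" = 71 69 62 79 67 63 78 6b is 8 bytes > B = 7, so hash it first: H(key) = 03 62, then zero-pad to 7 bytes: K' = 03 62 00 00 00 00 00.
XOR each byte with 0x5c: 03⊕5c=5f, 62⊕5c=3e, 00⊕5c=5c, 00⊕5c=5c, 00⊕5c=5c, 00⊕5c=5c, 00⊕5c=5c.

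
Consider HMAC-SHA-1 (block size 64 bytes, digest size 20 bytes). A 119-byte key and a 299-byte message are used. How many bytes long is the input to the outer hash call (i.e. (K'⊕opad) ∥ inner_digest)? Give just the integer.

84

Key is 119 > 64 bytes, so it is hashed to 20 bytes then zero-padded to 64: |K'| = 64.
Outer input = (K'⊕opad) ∥ H(inner) → 64 + 20 = 84 bytes.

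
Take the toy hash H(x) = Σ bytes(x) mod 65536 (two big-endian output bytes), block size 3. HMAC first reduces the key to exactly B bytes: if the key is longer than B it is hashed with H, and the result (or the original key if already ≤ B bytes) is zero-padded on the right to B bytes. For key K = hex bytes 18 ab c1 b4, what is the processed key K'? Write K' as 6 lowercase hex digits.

023800

|K| = 4 > B = 3, so first hash the key.
H(K): sum = 24+171+193+180 = 568 → 02 38.
Zero-pad H(K) = 02 38 to 3 bytes: K' = 02 38 00.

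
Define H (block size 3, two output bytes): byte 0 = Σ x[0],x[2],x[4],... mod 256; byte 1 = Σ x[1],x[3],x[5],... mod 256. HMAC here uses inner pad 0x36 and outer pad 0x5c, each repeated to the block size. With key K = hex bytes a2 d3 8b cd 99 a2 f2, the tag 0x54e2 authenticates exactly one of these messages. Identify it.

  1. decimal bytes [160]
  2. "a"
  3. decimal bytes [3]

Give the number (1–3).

Key hex bytes a2 d3 8b cd 99 a2 f2 is 7 bytes > B = 3, so hash it first: H(key) = b8 42, then zero-pad to 3 bytes: K' = b8 42 00.
K' ⊕ ipad = 8e 74 36; K' ⊕ opad = e4 1e 5c.
m1: inner = H(8e 74 36 a0) = c4 14; tag = H(e4 1e 5c c4 14) = 54e2 ← matches
m2: inner = H(8e 74 36 61) = c4 d5; tag = H(e4 1e 5c c4 d5) = 15e2
m3: inner = H(8e 74 36 03) = c4 77; tag = H(e4 1e 5c c4 77) = b7e2

1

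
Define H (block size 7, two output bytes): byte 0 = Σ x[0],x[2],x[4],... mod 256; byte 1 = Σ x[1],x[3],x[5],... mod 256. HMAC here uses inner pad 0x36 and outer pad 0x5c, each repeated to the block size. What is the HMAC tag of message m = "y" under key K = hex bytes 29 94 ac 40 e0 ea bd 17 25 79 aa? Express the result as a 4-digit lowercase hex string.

8ee3

Key hex bytes 29 94 ac 40 e0 ea bd 17 25 79 aa is 11 bytes > B = 7, so hash it first: H(key) = 41 4e, then zero-pad to 7 bytes: K' = 41 4e 00 00 00 00 00.
K' ⊕ ipad = 77 78 36 36 36 36 36.  K' ⊕ opad = 1d 12 5c 5c 5c 5c 5c.
Inner input = (K'⊕ipad) ∥ m = 77 78 36 36 36 36 36 ∥ 79.
Inner hash: even-index sum = 281 mod 256 = 25; odd-index sum = 349 mod 256 = 93 → 19 5d.
Outer input = (K'⊕opad) ∥ inner = 1d 12 5c 5c 5c 5c 5c ∥ 19 5d.
Outer hash (tag): even-index sum = 398 mod 256 = 142; odd-index sum = 227 mod 256 = 227 → 8e e3.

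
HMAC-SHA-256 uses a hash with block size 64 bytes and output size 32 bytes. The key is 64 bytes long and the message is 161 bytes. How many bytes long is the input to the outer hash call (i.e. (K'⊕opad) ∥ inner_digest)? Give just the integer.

96

Key is 64 ≤ 64 bytes, zero-padded: |K'| = 64.
Outer input = (K'⊕opad) ∥ H(inner) → 64 + 32 = 96 bytes.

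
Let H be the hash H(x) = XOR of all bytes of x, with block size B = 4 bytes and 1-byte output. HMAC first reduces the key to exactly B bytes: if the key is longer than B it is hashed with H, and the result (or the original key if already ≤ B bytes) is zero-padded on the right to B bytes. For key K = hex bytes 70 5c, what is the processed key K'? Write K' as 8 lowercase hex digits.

Key hex bytes 70 5c is 2 bytes ≤ B = 4; zero-pad to 4 bytes: K' = 70 5c 00 00.

705c0000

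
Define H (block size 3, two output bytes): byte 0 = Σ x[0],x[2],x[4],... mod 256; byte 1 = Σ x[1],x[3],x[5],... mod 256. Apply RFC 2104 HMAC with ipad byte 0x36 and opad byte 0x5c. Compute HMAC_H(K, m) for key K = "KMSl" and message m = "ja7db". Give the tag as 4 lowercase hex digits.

Key "KMSl" = 4b 4d 53 6c is 4 bytes > B = 3, so hash it first: H(key) = 9e b9, then zero-pad to 3 bytes: K' = 9e b9 00.
K' ⊕ ipad = a8 8f 36.  K' ⊕ opad = c2 e5 5c.
Inner input = (K'⊕ipad) ∥ m = a8 8f 36 ∥ 6a 61 37 64 62.
Inner hash: even-index sum = 419 mod 256 = 163; odd-index sum = 402 mod 256 = 146 → a3 92.
Outer input = (K'⊕opad) ∥ inner = c2 e5 5c ∥ a3 92.
Outer hash (tag): even-index sum = 432 mod 256 = 176; odd-index sum = 392 mod 256 = 136 → b0 88.

b088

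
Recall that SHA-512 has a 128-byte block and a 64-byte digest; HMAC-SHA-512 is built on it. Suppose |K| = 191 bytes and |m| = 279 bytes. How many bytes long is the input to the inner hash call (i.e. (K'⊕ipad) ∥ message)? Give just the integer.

407

Key is 191 > 128 bytes, so it is hashed to 64 bytes then zero-padded to 128: |K'| = 128.
Inner input = (K'⊕ipad) ∥ m → 128 + 279 = 407 bytes.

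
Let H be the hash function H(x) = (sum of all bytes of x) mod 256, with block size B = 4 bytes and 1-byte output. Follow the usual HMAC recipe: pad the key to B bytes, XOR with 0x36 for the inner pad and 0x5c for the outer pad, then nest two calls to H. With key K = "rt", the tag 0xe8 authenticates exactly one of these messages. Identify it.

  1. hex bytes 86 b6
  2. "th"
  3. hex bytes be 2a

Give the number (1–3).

Key "rt" = 72 74 is 2 bytes ≤ B = 4; zero-pad to 4 bytes: K' = 72 74 00 00.
K' ⊕ ipad = 44 42 36 36; K' ⊕ opad = 2e 28 5c 5c.
m1: inner = H(44 42 36 36 86 b6) = 2e; tag = H(2e 28 5c 5c 2e) = 3c
m2: inner = H(44 42 36 36 74 68) = ce; tag = H(2e 28 5c 5c ce) = dc
m3: inner = H(44 42 36 36 be 2a) = da; tag = H(2e 28 5c 5c da) = e8 ← matches

3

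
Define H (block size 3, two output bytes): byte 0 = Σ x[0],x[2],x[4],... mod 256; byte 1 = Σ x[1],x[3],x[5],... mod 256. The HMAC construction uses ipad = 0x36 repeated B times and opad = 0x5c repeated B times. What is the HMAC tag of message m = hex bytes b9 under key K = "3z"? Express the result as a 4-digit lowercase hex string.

d061

Key "3z" = 33 7a is 2 bytes ≤ B = 3; zero-pad to 3 bytes: K' = 33 7a 00.
K' ⊕ ipad = 05 4c 36.  K' ⊕ opad = 6f 26 5c.
Inner input = (K'⊕ipad) ∥ m = 05 4c 36 ∥ b9.
Inner hash: even-index sum = 59 mod 256 = 59; odd-index sum = 261 mod 256 = 5 → 3b 05.
Outer input = (K'⊕opad) ∥ inner = 6f 26 5c ∥ 3b 05.
Outer hash (tag): even-index sum = 208 mod 256 = 208; odd-index sum = 97 mod 256 = 97 → d0 61.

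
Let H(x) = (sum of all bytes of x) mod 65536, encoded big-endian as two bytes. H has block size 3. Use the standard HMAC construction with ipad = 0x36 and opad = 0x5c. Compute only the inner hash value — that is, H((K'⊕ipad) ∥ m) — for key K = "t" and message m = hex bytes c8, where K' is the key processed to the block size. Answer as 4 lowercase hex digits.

Key "t" = 74 is 1 byte ≤ B = 3; zero-pad to 3 bytes: K' = 74 00 00.
K' ⊕ ipad = 42 36 36.
Inner input = 42 36 36 ∥ c8.
Inner hash: sum = 66+54+54+200 = 374 → 01 76.

0176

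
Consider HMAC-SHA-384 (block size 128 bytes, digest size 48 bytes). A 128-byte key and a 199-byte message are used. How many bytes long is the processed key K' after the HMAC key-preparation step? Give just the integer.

128

Key is 128 ≤ 128 bytes, zero-padded: |K'| = 128.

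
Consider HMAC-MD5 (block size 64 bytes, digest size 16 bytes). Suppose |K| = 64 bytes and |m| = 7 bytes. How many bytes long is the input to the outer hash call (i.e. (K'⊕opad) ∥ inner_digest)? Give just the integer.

80

Key is 64 ≤ 64 bytes, zero-padded: |K'| = 64.
Outer input = (K'⊕opad) ∥ H(inner) → 64 + 16 = 80 bytes.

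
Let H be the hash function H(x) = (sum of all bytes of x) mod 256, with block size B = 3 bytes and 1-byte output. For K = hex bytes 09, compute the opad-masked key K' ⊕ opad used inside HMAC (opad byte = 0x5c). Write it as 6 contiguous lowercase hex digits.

555c5c

Key hex bytes 09 is 1 byte ≤ B = 3; zero-pad to 3 bytes: K' = 09 00 00.
XOR each byte with 0x5c: 09⊕5c=55, 00⊕5c=5c, 00⊕5c=5c.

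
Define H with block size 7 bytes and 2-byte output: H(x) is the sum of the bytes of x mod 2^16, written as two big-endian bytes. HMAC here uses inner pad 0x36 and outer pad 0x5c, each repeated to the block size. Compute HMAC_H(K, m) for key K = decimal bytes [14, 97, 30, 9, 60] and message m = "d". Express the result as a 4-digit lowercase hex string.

Key decimal bytes [14, 97, 30, 9, 60] = 0e 61 1e 09 3c is 5 bytes ≤ B = 7; zero-pad to 7 bytes: K' = 0e 61 1e 09 3c 00 00.
K' ⊕ ipad = 38 57 28 3f 0a 36 36.  K' ⊕ opad = 52 3d 42 55 60 5c 5c.
Inner input = (K'⊕ipad) ∥ m = 38 57 28 3f 0a 36 36 ∥ 64.
Inner hash: sum = 56+87+40+63+10+54+54+100 = 464 → 01 d0.
Outer input = (K'⊕opad) ∥ inner = 52 3d 42 55 60 5c 5c ∥ 01 d0.
Outer hash (tag): sum = 82+61+66+85+96+92+92+1+208 = 783 → 03 0f.

030f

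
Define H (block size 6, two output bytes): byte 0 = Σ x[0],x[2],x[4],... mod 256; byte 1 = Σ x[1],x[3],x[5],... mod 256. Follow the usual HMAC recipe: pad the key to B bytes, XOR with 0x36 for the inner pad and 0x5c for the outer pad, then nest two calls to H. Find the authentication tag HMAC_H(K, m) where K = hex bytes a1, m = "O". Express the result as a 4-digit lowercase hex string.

Key hex bytes a1 is 1 byte ≤ B = 6; zero-pad to 6 bytes: K' = a1 00 00 00 00 00.
K' ⊕ ipad = 97 36 36 36 36 36.  K' ⊕ opad = fd 5c 5c 5c 5c 5c.
Inner input = (K'⊕ipad) ∥ m = 97 36 36 36 36 36 ∥ 4f.
Inner hash: even-index sum = 338 mod 256 = 82; odd-index sum = 162 mod 256 = 162 → 52 a2.
Outer input = (K'⊕opad) ∥ inner = fd 5c 5c 5c 5c 5c ∥ 52 a2.
Outer hash (tag): even-index sum = 519 mod 256 = 7; odd-index sum = 438 mod 256 = 182 → 07 b6.

07b6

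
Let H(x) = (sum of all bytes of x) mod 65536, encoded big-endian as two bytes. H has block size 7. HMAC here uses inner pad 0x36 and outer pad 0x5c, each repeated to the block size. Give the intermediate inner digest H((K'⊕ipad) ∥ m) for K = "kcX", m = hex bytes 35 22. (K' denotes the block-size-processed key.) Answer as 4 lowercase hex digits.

Key "kcX" = 6b 63 58 is 3 bytes ≤ B = 7; zero-pad to 7 bytes: K' = 6b 63 58 00 00 00 00.
K' ⊕ ipad = 5d 55 6e 36 36 36 36.
Inner input = 5d 55 6e 36 36 36 36 ∥ 35 22.
Inner hash: sum = 93+85+110+54+54+54+54+53+34 = 591 → 02 4f.

024f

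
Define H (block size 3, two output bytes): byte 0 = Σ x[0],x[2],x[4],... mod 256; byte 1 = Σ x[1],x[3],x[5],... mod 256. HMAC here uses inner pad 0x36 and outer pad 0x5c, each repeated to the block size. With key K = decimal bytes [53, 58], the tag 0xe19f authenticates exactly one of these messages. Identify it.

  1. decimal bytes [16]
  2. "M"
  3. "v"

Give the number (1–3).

1

Key decimal bytes [53, 58] = 35 3a is 2 bytes ≤ B = 3; zero-pad to 3 bytes: K' = 35 3a 00.
K' ⊕ ipad = 03 0c 36; K' ⊕ opad = 69 66 5c.
m1: inner = H(03 0c 36 10) = 39 1c; tag = H(69 66 5c 39 1c) = e19f ← matches
m2: inner = H(03 0c 36 4d) = 39 59; tag = H(69 66 5c 39 59) = 1e9f
m3: inner = H(03 0c 36 76) = 39 82; tag = H(69 66 5c 39 82) = 479f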